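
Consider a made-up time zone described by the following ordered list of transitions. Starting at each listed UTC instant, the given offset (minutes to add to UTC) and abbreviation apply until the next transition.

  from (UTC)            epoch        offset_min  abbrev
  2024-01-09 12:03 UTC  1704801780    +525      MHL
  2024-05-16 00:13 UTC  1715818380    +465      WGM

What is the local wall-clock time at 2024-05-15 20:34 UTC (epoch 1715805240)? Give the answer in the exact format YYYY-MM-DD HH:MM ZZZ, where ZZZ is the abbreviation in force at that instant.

2024-05-16 05:19 MHL

Query: 2024-05-15 20:34 UTC
Rule 1/2 (MHL, +08:45): 2024-01-09 12:03 UTC ≤ query < 2024-05-16 00:13 UTC
20·60 + 34 + 525 = 1759 min
1759 = 1·1440 + 319; 319 = 5·60 + 19 → 05:19, 2024-05-15 + 1 day = 2024-05-16
→ 2024-05-16 05:19 MHL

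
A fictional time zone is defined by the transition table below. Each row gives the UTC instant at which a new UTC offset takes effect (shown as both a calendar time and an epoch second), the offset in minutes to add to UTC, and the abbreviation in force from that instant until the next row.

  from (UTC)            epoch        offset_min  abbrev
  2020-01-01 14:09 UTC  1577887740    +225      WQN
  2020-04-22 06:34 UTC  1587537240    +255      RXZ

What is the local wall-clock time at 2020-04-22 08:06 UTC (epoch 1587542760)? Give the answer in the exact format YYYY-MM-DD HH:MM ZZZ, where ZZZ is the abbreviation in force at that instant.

2020-04-22 12:21 RXZ

Query: 2020-04-22 08:06 UTC
Rule 2/2 (RXZ, +04:15): 2020-04-22 06:34 UTC ≤ query < +∞
8·60 + 6 + 255 = 741 min
741 = 0·1440 + 741; 741 = 12·60 + 21 → 12:21, same day
→ 2020-04-22 12:21 RXZ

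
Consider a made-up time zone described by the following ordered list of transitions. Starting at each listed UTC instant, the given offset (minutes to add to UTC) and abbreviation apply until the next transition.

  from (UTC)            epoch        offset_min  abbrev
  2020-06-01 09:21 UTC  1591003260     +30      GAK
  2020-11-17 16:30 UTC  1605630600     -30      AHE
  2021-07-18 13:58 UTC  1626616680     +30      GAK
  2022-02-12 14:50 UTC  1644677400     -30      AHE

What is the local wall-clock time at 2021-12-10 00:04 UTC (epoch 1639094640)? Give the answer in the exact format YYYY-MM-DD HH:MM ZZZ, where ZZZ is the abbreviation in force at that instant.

Query: 2021-12-10 00:04 UTC
Rule 3/4 (GAK, +00:30): 2021-07-18 13:58 UTC ≤ query < 2022-02-12 14:50 UTC
0·60 + 4 + 30 = 34 min
34 = 0·1440 + 34; 34 = 0·60 + 34 → 00:34, same day
→ 2021-12-10 00:34 GAK

2021-12-10 00:34 GAK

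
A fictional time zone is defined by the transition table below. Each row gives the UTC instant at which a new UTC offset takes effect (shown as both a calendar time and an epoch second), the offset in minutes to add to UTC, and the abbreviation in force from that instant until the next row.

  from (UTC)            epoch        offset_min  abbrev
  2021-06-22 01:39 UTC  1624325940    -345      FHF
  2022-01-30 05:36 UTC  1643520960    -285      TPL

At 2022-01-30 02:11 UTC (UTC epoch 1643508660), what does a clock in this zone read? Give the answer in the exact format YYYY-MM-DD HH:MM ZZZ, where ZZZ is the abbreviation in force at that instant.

2022-01-29 20:26 FHF

Query: 2022-01-30 02:11 UTC
Rule 1/2 (FHF, -05:45): 2021-06-22 01:39 UTC ≤ query < 2022-01-30 05:36 UTC
2·60 + 11 - 345 = -214 min
-214 = -1·1440 + 1226; 1226 = 20·60 + 26 → 20:26, 2022-01-30 - 1 day = 2022-01-29
→ 2022-01-29 20:26 FHF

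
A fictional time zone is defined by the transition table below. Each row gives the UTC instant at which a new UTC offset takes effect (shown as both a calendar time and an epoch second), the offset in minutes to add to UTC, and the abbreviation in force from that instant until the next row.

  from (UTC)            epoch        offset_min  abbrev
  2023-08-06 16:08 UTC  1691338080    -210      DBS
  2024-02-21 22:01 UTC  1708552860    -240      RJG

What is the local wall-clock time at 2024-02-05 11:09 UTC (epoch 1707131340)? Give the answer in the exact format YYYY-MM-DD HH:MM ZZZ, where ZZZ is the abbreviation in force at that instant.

2024-02-05 07:39 DBS

Query: 2024-02-05 11:09 UTC
Rule 1/2 (DBS, -03:30): 2023-08-06 16:08 UTC ≤ query < 2024-02-21 22:01 UTC
11·60 + 9 - 210 = 459 min
459 = 0·1440 + 459; 459 = 7·60 + 39 → 07:39, same day
→ 2024-02-05 07:39 DBS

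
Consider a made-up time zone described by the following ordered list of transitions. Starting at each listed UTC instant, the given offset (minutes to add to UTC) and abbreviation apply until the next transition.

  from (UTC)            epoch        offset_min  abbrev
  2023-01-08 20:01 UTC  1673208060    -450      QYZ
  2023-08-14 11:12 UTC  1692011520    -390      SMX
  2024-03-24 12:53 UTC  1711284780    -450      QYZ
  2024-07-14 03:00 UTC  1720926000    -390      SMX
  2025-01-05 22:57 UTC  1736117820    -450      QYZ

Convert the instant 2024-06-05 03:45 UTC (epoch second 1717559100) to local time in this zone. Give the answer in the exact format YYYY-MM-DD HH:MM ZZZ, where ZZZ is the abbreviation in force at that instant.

2024-06-04 20:15 QYZ

Query: 2024-06-05 03:45 UTC
Rule 3/5 (QYZ, -07:30): 2024-03-24 12:53 UTC ≤ query < 2024-07-14 03:00 UTC
3·60 + 45 - 450 = -225 min
-225 = -1·1440 + 1215; 1215 = 20·60 + 15 → 20:15, 2024-06-05 - 1 day = 2024-06-04
→ 2024-06-04 20:15 QYZ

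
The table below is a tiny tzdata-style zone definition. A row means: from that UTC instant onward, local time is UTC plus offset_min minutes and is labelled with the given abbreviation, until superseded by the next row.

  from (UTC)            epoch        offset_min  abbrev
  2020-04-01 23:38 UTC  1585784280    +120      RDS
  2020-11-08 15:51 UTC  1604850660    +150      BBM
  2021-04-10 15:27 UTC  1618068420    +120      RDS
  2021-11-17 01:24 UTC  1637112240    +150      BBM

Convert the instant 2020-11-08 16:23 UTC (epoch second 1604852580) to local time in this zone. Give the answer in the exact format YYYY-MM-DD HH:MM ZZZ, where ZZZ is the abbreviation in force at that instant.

2020-11-08 18:53 BBM

Query: 2020-11-08 16:23 UTC
Rule 2/4 (BBM, +02:30): 2020-11-08 15:51 UTC ≤ query < 2021-04-10 15:27 UTC
16·60 + 23 + 150 = 1133 min
1133 = 0·1440 + 1133; 1133 = 18·60 + 53 → 18:53, same day
→ 2020-11-08 18:53 BBM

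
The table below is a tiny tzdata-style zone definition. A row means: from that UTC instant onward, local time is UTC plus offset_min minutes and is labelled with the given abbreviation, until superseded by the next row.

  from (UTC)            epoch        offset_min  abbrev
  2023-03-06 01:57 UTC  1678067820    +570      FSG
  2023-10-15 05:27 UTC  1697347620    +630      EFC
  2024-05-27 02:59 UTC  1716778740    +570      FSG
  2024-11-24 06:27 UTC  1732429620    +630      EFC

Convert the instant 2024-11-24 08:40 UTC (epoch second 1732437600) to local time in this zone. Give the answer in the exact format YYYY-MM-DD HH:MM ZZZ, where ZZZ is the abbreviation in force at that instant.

Query: 2024-11-24 08:40 UTC
Rule 4/4 (EFC, +10:30): 2024-11-24 06:27 UTC ≤ query < +∞
8·60 + 40 + 630 = 1150 min
1150 = 0·1440 + 1150; 1150 = 19·60 + 10 → 19:10, same day
→ 2024-11-24 19:10 EFC

2024-11-24 19:10 EFC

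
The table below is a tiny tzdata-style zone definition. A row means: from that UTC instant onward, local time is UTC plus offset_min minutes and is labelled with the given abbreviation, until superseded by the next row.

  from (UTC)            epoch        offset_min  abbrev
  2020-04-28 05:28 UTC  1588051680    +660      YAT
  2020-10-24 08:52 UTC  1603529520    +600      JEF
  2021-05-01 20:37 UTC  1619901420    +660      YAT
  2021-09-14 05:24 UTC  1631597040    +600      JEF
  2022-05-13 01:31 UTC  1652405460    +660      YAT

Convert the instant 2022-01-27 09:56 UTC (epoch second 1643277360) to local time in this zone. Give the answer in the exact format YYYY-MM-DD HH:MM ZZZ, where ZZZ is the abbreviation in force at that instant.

2022-01-27 19:56 JEF

Query: 2022-01-27 09:56 UTC
Rule 4/5 (JEF, +10:00): 2021-09-14 05:24 UTC ≤ query < 2022-05-13 01:31 UTC
9·60 + 56 + 600 = 1196 min
1196 = 0·1440 + 1196; 1196 = 19·60 + 56 → 19:56, same day
→ 2022-01-27 19:56 JEF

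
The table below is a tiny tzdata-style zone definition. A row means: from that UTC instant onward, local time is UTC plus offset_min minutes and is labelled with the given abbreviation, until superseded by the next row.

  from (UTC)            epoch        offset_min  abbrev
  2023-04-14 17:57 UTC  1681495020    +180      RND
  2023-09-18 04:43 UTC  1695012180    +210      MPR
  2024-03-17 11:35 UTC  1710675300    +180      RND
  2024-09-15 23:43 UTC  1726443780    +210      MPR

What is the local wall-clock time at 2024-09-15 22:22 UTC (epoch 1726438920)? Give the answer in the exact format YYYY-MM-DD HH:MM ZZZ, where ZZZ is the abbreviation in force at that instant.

Query: 2024-09-15 22:22 UTC
Rule 3/4 (RND, +03:00): 2024-03-17 11:35 UTC ≤ query < 2024-09-15 23:43 UTC
22·60 + 22 + 180 = 1522 min
1522 = 1·1440 + 82; 82 = 1·60 + 22 → 01:22, 2024-09-15 + 1 day = 2024-09-16
→ 2024-09-16 01:22 RND

2024-09-16 01:22 RND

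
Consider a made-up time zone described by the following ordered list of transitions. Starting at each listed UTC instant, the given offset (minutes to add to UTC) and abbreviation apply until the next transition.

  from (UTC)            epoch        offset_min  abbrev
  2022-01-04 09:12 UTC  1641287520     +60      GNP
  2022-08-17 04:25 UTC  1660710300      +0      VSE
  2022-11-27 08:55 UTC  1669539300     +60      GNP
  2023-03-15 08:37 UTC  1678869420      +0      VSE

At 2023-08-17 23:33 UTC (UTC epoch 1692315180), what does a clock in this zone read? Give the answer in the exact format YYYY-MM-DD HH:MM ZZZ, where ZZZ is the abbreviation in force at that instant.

Query: 2023-08-17 23:33 UTC
Rule 4/4 (VSE, +00:00): 2023-03-15 08:37 UTC ≤ query < +∞
23·60 + 33 + 0 = 1413 min
1413 = 0·1440 + 1413; 1413 = 23·60 + 33 → 23:33, same day
→ 2023-08-17 23:33 VSE

2023-08-17 23:33 VSE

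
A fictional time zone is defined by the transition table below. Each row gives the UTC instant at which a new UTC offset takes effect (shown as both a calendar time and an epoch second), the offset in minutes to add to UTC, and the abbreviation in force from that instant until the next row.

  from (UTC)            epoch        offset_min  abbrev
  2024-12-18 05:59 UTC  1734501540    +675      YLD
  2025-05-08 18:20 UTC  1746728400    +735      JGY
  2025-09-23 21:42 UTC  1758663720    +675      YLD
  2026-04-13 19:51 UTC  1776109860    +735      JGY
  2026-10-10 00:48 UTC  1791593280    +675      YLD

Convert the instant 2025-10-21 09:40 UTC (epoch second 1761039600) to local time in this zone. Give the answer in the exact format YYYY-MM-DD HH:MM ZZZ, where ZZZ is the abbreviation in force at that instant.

Query: 2025-10-21 09:40 UTC
Rule 3/5 (YLD, +11:15): 2025-09-23 21:42 UTC ≤ query < 2026-04-13 19:51 UTC
9·60 + 40 + 675 = 1255 min
1255 = 0·1440 + 1255; 1255 = 20·60 + 55 → 20:55, same day
→ 2025-10-21 20:55 YLD

2025-10-21 20:55 YLD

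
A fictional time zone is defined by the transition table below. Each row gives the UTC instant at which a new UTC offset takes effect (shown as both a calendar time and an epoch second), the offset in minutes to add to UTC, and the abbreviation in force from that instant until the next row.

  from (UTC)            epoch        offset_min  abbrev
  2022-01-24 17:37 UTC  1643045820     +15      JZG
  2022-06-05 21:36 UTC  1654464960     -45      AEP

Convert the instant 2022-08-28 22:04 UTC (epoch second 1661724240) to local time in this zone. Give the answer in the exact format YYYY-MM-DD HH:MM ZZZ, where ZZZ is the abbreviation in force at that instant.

2022-08-28 21:19 AEP

Query: 2022-08-28 22:04 UTC
Rule 2/2 (AEP, -00:45): 2022-06-05 21:36 UTC ≤ query < +∞
22·60 + 4 - 45 = 1279 min
1279 = 0·1440 + 1279; 1279 = 21·60 + 19 → 21:19, same day
→ 2022-08-28 21:19 AEP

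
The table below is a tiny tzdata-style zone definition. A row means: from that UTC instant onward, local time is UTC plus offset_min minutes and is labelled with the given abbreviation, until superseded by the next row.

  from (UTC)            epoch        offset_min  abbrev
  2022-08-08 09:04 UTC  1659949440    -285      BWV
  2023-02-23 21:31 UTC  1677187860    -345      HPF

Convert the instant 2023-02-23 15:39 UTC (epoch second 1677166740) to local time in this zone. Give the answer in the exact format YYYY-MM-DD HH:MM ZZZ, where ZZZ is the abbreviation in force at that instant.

2023-02-23 10:54 BWV

Query: 2023-02-23 15:39 UTC
Rule 1/2 (BWV, -04:45): 2022-08-08 09:04 UTC ≤ query < 2023-02-23 21:31 UTC
15·60 + 39 - 285 = 654 min
654 = 0·1440 + 654; 654 = 10·60 + 54 → 10:54, same day
→ 2023-02-23 10:54 BWV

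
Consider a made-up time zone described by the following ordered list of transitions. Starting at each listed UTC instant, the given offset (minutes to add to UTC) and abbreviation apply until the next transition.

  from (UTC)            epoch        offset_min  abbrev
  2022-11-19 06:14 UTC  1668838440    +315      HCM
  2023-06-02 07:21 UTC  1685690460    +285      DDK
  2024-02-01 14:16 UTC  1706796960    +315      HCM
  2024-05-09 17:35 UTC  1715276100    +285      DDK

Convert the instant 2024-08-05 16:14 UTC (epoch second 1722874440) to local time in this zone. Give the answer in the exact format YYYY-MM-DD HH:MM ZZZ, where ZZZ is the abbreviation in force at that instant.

Query: 2024-08-05 16:14 UTC
Rule 4/4 (DDK, +04:45): 2024-05-09 17:35 UTC ≤ query < +∞
16·60 + 14 + 285 = 1259 min
1259 = 0·1440 + 1259; 1259 = 20·60 + 59 → 20:59, same day
→ 2024-08-05 20:59 DDK

2024-08-05 20:59 DDK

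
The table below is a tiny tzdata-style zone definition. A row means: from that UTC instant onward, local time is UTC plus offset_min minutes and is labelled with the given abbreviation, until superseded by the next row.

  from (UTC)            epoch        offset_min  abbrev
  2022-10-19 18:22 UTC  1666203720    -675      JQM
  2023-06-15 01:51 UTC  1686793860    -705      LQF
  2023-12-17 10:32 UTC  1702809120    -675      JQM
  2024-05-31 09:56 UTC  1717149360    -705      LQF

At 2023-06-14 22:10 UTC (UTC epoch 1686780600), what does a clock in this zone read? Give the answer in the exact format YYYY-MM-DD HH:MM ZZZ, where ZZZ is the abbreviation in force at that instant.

2023-06-14 10:55 JQM

Query: 2023-06-14 22:10 UTC
Rule 1/4 (JQM, -11:15): 2022-10-19 18:22 UTC ≤ query < 2023-06-15 01:51 UTC
22·60 + 10 - 675 = 655 min
655 = 0·1440 + 655; 655 = 10·60 + 55 → 10:55, same day
→ 2023-06-14 10:55 JQM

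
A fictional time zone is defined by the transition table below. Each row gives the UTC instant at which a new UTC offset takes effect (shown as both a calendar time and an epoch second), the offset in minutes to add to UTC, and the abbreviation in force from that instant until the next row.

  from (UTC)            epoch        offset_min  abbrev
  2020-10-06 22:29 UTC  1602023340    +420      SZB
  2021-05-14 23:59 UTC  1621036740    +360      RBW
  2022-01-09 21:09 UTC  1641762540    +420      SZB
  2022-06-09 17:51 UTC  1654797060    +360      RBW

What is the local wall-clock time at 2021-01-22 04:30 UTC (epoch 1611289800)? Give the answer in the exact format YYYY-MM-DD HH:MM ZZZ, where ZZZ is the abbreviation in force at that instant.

Query: 2021-01-22 04:30 UTC
Rule 1/4 (SZB, +07:00): 2020-10-06 22:29 UTC ≤ query < 2021-05-14 23:59 UTC
4·60 + 30 + 420 = 690 min
690 = 0·1440 + 690; 690 = 11·60 + 30 → 11:30, same day
→ 2021-01-22 11:30 SZB

2021-01-22 11:30 SZB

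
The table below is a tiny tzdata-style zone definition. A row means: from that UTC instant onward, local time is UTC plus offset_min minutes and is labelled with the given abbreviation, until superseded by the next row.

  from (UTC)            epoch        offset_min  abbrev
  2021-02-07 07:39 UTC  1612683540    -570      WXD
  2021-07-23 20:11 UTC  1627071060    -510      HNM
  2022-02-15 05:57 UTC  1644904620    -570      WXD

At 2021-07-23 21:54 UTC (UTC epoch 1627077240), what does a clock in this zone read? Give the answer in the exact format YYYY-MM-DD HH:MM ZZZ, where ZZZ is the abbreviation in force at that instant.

Query: 2021-07-23 21:54 UTC
Rule 2/3 (HNM, -08:30): 2021-07-23 20:11 UTC ≤ query < 2022-02-15 05:57 UTC
21·60 + 54 - 510 = 804 min
804 = 0·1440 + 804; 804 = 13·60 + 24 → 13:24, same day
→ 2021-07-23 13:24 HNM

2021-07-23 13:24 HNM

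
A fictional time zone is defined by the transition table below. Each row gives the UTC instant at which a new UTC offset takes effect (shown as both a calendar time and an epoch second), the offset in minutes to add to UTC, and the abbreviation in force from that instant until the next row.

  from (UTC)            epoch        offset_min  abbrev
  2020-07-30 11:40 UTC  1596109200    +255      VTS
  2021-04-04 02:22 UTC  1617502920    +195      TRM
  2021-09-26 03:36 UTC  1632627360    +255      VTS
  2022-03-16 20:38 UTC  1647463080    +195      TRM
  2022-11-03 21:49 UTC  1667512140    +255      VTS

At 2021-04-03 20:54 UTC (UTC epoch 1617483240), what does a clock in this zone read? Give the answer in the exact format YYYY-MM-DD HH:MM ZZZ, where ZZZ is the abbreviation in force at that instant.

Query: 2021-04-03 20:54 UTC
Rule 1/5 (VTS, +04:15): 2020-07-30 11:40 UTC ≤ query < 2021-04-04 02:22 UTC
20·60 + 54 + 255 = 1509 min
1509 = 1·1440 + 69; 69 = 1·60 + 9 → 01:09, 2021-04-03 + 1 day = 2021-04-04
→ 2021-04-04 01:09 VTS

2021-04-04 01:09 VTS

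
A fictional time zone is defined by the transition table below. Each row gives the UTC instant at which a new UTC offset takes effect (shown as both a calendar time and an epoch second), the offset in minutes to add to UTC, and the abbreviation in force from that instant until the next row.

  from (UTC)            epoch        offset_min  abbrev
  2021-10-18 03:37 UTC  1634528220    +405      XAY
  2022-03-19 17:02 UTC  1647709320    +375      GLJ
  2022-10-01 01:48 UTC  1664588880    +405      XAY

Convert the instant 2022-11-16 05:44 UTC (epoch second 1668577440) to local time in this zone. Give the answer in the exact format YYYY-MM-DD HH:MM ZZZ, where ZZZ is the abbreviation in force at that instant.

2022-11-16 12:29 XAY

Query: 2022-11-16 05:44 UTC
Rule 3/3 (XAY, +06:45): 2022-10-01 01:48 UTC ≤ query < +∞
5·60 + 44 + 405 = 749 min
749 = 0·1440 + 749; 749 = 12·60 + 29 → 12:29, same day
→ 2022-11-16 12:29 XAY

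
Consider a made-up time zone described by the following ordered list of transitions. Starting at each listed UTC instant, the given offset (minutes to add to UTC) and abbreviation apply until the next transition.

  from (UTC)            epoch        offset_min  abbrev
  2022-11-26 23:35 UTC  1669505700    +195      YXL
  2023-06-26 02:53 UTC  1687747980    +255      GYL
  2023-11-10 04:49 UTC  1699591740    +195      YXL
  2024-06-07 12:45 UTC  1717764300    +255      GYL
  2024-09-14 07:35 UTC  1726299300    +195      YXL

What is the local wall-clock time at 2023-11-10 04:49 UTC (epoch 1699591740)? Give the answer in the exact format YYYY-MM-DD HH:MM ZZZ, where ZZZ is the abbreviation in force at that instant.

2023-11-10 08:04 YXL

Query: 2023-11-10 04:49 UTC
Rule 3/5 (YXL, +03:15): 2023-11-10 04:49 UTC ≤ query < 2024-06-07 12:45 UTC
4·60 + 49 + 195 = 484 min
484 = 0·1440 + 484; 484 = 8·60 + 4 → 08:04, same day
→ 2023-11-10 08:04 YXL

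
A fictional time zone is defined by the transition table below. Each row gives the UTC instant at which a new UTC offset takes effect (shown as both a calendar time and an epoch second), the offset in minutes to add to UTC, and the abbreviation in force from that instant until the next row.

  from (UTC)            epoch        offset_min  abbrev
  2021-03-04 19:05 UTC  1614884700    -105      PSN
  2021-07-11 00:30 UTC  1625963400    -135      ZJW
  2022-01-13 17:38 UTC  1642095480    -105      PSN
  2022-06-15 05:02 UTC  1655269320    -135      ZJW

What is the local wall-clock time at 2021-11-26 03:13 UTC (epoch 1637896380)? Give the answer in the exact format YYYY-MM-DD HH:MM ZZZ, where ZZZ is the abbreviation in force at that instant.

2021-11-26 00:58 ZJW

Query: 2021-11-26 03:13 UTC
Rule 2/4 (ZJW, -02:15): 2021-07-11 00:30 UTC ≤ query < 2022-01-13 17:38 UTC
3·60 + 13 - 135 = 58 min
58 = 0·1440 + 58; 58 = 0·60 + 58 → 00:58, same day
→ 2021-11-26 00:58 ZJW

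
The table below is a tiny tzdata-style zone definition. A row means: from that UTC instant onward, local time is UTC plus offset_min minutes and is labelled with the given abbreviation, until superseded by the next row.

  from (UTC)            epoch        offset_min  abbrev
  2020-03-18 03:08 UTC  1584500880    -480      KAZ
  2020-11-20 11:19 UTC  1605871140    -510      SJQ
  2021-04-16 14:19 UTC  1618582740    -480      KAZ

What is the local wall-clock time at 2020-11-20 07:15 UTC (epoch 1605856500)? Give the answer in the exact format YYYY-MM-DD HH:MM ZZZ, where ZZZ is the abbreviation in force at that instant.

2020-11-19 23:15 KAZ

Query: 2020-11-20 07:15 UTC
Rule 1/3 (KAZ, -08:00): 2020-03-18 03:08 UTC ≤ query < 2020-11-20 11:19 UTC
7·60 + 15 - 480 = -45 min
-45 = -1·1440 + 1395; 1395 = 23·60 + 15 → 23:15, 2020-11-20 - 1 day = 2020-11-19
→ 2020-11-19 23:15 KAZ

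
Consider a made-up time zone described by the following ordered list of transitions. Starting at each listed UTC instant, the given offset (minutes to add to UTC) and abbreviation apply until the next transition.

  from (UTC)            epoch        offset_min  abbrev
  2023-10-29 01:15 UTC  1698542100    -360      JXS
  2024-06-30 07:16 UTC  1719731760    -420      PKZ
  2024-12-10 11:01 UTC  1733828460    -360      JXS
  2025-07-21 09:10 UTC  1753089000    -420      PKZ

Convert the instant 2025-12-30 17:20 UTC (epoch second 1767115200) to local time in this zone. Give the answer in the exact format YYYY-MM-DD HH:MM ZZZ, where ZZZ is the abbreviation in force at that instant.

2025-12-30 10:20 PKZ

Query: 2025-12-30 17:20 UTC
Rule 4/4 (PKZ, -07:00): 2025-07-21 09:10 UTC ≤ query < +∞
17·60 + 20 - 420 = 620 min
620 = 0·1440 + 620; 620 = 10·60 + 20 → 10:20, same day
→ 2025-12-30 10:20 PKZ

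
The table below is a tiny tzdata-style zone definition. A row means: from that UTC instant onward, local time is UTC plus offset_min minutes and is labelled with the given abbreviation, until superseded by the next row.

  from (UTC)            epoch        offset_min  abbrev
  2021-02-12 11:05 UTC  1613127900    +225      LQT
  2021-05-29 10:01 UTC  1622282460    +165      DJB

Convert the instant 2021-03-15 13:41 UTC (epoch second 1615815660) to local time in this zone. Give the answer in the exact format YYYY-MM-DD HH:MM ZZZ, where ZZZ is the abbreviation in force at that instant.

Query: 2021-03-15 13:41 UTC
Rule 1/2 (LQT, +03:45): 2021-02-12 11:05 UTC ≤ query < 2021-05-29 10:01 UTC
13·60 + 41 + 225 = 1046 min
1046 = 0·1440 + 1046; 1046 = 17·60 + 26 → 17:26, same day
→ 2021-03-15 17:26 LQT

2021-03-15 17:26 LQT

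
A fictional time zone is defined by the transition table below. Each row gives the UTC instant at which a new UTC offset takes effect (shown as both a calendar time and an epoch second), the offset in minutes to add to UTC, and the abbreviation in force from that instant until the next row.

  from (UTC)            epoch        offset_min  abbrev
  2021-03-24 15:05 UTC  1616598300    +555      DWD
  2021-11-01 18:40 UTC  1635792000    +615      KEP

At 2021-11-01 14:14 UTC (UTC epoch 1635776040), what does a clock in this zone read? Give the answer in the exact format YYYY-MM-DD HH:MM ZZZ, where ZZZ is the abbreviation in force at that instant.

Query: 2021-11-01 14:14 UTC
Rule 1/2 (DWD, +09:15): 2021-03-24 15:05 UTC ≤ query < 2021-11-01 18:40 UTC
14·60 + 14 + 555 = 1409 min
1409 = 0·1440 + 1409; 1409 = 23·60 + 29 → 23:29, same day
→ 2021-11-01 23:29 DWD

2021-11-01 23:29 DWD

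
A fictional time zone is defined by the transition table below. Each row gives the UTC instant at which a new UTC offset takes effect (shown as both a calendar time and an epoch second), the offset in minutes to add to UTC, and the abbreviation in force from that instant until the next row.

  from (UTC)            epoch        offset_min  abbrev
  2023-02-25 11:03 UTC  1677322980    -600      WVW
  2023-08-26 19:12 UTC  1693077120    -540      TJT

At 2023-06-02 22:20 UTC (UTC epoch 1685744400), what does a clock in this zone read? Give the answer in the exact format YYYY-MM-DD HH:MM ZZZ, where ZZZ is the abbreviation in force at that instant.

Query: 2023-06-02 22:20 UTC
Rule 1/2 (WVW, -10:00): 2023-02-25 11:03 UTC ≤ query < 2023-08-26 19:12 UTC
22·60 + 20 - 600 = 740 min
740 = 0·1440 + 740; 740 = 12·60 + 20 → 12:20, same day
→ 2023-06-02 12:20 WVW

2023-06-02 12:20 WVW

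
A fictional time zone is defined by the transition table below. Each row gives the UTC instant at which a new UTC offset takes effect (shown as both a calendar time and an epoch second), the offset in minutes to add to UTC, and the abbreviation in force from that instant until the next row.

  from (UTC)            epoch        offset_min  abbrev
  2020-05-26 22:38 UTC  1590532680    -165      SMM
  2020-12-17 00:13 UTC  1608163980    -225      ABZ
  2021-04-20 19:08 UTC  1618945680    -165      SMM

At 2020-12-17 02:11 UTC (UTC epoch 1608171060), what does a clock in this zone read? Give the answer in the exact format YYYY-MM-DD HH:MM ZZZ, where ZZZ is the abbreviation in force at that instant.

Query: 2020-12-17 02:11 UTC
Rule 2/3 (ABZ, -03:45): 2020-12-17 00:13 UTC ≤ query < 2021-04-20 19:08 UTC
2·60 + 11 - 225 = -94 min
-94 = -1·1440 + 1346; 1346 = 22·60 + 26 → 22:26, 2020-12-17 - 1 day = 2020-12-16
→ 2020-12-16 22:26 ABZ

2020-12-16 22:26 ABZ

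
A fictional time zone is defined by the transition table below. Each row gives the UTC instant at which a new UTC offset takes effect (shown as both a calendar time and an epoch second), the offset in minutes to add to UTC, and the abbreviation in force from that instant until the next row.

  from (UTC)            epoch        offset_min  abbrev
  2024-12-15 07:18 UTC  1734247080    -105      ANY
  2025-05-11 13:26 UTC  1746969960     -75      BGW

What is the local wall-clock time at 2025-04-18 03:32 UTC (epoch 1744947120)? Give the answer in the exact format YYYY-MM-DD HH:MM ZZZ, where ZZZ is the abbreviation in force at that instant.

2025-04-18 01:47 ANY

Query: 2025-04-18 03:32 UTC
Rule 1/2 (ANY, -01:45): 2024-12-15 07:18 UTC ≤ query < 2025-05-11 13:26 UTC
3·60 + 32 - 105 = 107 min
107 = 0·1440 + 107; 107 = 1·60 + 47 → 01:47, same day
→ 2025-04-18 01:47 ANY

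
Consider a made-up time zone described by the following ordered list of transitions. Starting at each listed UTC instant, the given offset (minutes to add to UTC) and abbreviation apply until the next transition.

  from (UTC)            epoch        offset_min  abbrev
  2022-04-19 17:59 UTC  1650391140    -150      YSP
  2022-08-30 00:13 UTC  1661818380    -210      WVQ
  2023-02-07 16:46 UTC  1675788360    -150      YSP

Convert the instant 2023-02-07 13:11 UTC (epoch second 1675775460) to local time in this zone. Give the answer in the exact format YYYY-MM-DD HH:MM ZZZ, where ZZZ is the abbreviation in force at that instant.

Query: 2023-02-07 13:11 UTC
Rule 2/3 (WVQ, -03:30): 2022-08-30 00:13 UTC ≤ query < 2023-02-07 16:46 UTC
13·60 + 11 - 210 = 581 min
581 = 0·1440 + 581; 581 = 9·60 + 41 → 09:41, same day
→ 2023-02-07 09:41 WVQ

2023-02-07 09:41 WVQ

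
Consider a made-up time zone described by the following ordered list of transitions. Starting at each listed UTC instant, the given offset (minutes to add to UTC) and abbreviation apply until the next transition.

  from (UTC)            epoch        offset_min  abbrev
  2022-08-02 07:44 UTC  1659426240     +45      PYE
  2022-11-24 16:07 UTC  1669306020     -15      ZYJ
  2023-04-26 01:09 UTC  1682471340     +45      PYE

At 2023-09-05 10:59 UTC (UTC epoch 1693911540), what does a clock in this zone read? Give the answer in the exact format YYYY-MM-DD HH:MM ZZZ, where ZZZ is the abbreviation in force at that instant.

2023-09-05 11:44 PYE

Query: 2023-09-05 10:59 UTC
Rule 3/3 (PYE, +00:45): 2023-04-26 01:09 UTC ≤ query < +∞
10·60 + 59 + 45 = 704 min
704 = 0·1440 + 704; 704 = 11·60 + 44 → 11:44, same day
→ 2023-09-05 11:44 PYE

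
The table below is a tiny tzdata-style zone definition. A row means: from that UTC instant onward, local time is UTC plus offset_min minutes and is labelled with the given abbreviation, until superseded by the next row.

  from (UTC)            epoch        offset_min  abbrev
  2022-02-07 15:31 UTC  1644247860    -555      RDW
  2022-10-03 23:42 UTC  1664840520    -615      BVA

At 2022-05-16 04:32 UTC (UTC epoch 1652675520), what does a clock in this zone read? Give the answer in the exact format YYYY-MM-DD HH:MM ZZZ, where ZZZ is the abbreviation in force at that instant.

2022-05-15 19:17 RDW

Query: 2022-05-16 04:32 UTC
Rule 1/2 (RDW, -09:15): 2022-02-07 15:31 UTC ≤ query < 2022-10-03 23:42 UTC
4·60 + 32 - 555 = -283 min
-283 = -1·1440 + 1157; 1157 = 19·60 + 17 → 19:17, 2022-05-16 - 1 day = 2022-05-15
→ 2022-05-15 19:17 RDW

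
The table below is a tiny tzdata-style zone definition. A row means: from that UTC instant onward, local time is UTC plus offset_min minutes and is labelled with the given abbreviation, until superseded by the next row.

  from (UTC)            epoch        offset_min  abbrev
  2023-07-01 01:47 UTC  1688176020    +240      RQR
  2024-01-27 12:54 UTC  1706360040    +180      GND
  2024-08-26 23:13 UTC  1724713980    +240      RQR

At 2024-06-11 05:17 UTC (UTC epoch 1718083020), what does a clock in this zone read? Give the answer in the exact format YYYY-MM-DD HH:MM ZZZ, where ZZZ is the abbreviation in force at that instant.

Query: 2024-06-11 05:17 UTC
Rule 2/3 (GND, +03:00): 2024-01-27 12:54 UTC ≤ query < 2024-08-26 23:13 UTC
5·60 + 17 + 180 = 497 min
497 = 0·1440 + 497; 497 = 8·60 + 17 → 08:17, same day
→ 2024-06-11 08:17 GND

2024-06-11 08:17 GND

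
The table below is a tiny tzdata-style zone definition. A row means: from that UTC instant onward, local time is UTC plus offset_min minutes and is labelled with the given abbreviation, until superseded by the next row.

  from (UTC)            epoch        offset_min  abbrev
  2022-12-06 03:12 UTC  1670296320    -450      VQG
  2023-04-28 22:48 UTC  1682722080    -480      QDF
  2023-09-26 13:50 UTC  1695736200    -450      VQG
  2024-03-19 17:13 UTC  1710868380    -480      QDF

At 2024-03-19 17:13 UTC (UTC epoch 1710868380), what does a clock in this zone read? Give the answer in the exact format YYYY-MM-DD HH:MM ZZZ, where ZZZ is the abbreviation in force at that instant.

2024-03-19 09:13 QDF

Query: 2024-03-19 17:13 UTC
Rule 4/4 (QDF, -08:00): 2024-03-19 17:13 UTC ≤ query < +∞
17·60 + 13 - 480 = 553 min
553 = 0·1440 + 553; 553 = 9·60 + 13 → 09:13, same day
→ 2024-03-19 09:13 QDF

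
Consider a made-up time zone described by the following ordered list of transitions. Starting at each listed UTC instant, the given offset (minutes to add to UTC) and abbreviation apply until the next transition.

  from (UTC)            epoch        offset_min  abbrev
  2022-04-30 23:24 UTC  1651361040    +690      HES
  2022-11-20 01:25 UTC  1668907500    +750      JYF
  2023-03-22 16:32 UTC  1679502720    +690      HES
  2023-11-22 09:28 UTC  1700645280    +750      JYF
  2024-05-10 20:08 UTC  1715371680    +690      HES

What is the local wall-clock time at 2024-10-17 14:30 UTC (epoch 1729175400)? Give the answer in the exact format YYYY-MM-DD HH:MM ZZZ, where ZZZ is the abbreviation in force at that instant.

Query: 2024-10-17 14:30 UTC
Rule 5/5 (HES, +11:30): 2024-05-10 20:08 UTC ≤ query < +∞
14·60 + 30 + 690 = 1560 min
1560 = 1·1440 + 120; 120 = 2·60 + 0 → 02:00, 2024-10-17 + 1 day = 2024-10-18
→ 2024-10-18 02:00 HES

2024-10-18 02:00 HES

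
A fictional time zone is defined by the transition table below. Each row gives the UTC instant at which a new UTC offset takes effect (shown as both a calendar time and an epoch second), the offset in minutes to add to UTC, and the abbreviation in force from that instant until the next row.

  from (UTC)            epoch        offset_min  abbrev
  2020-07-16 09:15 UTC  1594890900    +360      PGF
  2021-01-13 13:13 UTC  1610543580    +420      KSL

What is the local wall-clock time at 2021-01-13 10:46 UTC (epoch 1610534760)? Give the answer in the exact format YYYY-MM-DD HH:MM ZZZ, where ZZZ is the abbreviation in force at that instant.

Query: 2021-01-13 10:46 UTC
Rule 1/2 (PGF, +06:00): 2020-07-16 09:15 UTC ≤ query < 2021-01-13 13:13 UTC
10·60 + 46 + 360 = 1006 min
1006 = 0·1440 + 1006; 1006 = 16·60 + 46 → 16:46, same day
→ 2021-01-13 16:46 PGF

2021-01-13 16:46 PGF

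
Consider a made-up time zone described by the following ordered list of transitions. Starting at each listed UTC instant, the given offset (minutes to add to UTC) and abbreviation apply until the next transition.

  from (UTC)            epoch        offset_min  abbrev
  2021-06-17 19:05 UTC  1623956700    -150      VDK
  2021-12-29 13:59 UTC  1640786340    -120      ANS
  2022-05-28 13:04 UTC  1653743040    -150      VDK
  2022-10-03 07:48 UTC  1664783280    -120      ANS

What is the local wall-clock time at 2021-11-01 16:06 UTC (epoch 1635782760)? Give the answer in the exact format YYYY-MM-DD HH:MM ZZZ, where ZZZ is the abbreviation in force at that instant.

Query: 2021-11-01 16:06 UTC
Rule 1/4 (VDK, -02:30): 2021-06-17 19:05 UTC ≤ query < 2021-12-29 13:59 UTC
16·60 + 6 - 150 = 816 min
816 = 0·1440 + 816; 816 = 13·60 + 36 → 13:36, same day
→ 2021-11-01 13:36 VDK

2021-11-01 13:36 VDK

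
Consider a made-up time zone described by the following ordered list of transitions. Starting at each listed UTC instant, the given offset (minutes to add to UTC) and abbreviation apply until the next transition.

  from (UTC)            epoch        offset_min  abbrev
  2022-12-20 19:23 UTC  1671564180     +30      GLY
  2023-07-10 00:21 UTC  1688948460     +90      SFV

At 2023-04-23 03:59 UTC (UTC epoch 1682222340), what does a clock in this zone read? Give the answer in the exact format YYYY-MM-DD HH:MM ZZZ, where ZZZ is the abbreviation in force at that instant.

Query: 2023-04-23 03:59 UTC
Rule 1/2 (GLY, +00:30): 2022-12-20 19:23 UTC ≤ query < 2023-07-10 00:21 UTC
3·60 + 59 + 30 = 269 min
269 = 0·1440 + 269; 269 = 4·60 + 29 → 04:29, same day
→ 2023-04-23 04:29 GLY

2023-04-23 04:29 GLY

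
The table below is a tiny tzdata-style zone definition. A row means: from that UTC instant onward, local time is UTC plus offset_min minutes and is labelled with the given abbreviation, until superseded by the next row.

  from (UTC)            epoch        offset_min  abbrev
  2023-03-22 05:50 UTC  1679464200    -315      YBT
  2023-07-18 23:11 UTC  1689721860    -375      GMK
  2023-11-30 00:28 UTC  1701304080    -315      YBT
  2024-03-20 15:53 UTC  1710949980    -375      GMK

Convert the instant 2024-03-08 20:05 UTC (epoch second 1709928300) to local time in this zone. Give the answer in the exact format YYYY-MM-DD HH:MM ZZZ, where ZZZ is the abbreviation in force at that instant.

Query: 2024-03-08 20:05 UTC
Rule 3/4 (YBT, -05:15): 2023-11-30 00:28 UTC ≤ query < 2024-03-20 15:53 UTC
20·60 + 5 - 315 = 890 min
890 = 0·1440 + 890; 890 = 14·60 + 50 → 14:50, same day
→ 2024-03-08 14:50 YBT

2024-03-08 14:50 YBT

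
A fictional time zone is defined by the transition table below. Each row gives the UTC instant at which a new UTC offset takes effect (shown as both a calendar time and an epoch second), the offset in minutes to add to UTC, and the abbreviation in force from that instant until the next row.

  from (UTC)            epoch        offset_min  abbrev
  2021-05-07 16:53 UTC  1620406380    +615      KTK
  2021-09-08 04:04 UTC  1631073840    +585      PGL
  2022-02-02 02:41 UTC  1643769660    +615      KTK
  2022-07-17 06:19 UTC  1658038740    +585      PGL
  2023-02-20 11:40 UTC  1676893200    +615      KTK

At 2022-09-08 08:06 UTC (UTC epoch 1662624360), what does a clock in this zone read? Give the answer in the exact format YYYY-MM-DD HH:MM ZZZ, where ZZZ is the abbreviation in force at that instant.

Query: 2022-09-08 08:06 UTC
Rule 4/5 (PGL, +09:45): 2022-07-17 06:19 UTC ≤ query < 2023-02-20 11:40 UTC
8·60 + 6 + 585 = 1071 min
1071 = 0·1440 + 1071; 1071 = 17·60 + 51 → 17:51, same day
→ 2022-09-08 17:51 PGL

2022-09-08 17:51 PGL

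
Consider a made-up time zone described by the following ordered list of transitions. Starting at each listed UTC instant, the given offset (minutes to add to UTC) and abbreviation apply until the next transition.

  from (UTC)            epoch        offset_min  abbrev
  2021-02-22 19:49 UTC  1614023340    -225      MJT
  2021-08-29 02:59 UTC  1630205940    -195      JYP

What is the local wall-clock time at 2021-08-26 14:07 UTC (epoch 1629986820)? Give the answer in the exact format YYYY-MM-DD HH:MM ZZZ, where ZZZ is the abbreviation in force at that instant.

Query: 2021-08-26 14:07 UTC
Rule 1/2 (MJT, -03:45): 2021-02-22 19:49 UTC ≤ query < 2021-08-29 02:59 UTC
14·60 + 7 - 225 = 622 min
622 = 0·1440 + 622; 622 = 10·60 + 22 → 10:22, same day
→ 2021-08-26 10:22 MJT

2021-08-26 10:22 MJT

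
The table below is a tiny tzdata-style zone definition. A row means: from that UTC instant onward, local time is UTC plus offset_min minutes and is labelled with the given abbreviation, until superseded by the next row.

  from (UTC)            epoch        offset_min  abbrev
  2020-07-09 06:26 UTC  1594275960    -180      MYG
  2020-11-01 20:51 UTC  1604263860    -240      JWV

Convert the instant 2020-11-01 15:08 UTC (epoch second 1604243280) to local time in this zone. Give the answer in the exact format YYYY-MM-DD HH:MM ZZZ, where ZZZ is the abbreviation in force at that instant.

2020-11-01 12:08 MYG

Query: 2020-11-01 15:08 UTC
Rule 1/2 (MYG, -03:00): 2020-07-09 06:26 UTC ≤ query < 2020-11-01 20:51 UTC
15·60 + 8 - 180 = 728 min
728 = 0·1440 + 728; 728 = 12·60 + 8 → 12:08, same day
→ 2020-11-01 12:08 MYG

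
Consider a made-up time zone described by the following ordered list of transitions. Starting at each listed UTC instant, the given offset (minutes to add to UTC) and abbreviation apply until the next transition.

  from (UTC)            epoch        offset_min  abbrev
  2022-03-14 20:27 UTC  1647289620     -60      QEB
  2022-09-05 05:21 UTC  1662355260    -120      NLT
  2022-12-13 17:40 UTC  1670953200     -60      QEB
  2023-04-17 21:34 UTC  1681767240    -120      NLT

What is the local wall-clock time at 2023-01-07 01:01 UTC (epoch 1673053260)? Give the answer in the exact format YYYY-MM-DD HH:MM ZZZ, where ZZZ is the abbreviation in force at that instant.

Query: 2023-01-07 01:01 UTC
Rule 3/4 (QEB, -01:00): 2022-12-13 17:40 UTC ≤ query < 2023-04-17 21:34 UTC
1·60 + 1 - 60 = 1 min
1 = 0·1440 + 1; 1 = 0·60 + 1 → 00:01, same day
→ 2023-01-07 00:01 QEB

2023-01-07 00:01 QEB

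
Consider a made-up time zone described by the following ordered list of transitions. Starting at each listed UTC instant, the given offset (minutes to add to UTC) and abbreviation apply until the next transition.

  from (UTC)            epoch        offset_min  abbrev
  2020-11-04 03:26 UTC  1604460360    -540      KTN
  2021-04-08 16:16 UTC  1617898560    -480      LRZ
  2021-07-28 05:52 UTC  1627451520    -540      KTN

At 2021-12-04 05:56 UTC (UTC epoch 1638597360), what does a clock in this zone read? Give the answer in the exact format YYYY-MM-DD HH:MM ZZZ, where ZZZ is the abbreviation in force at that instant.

2021-12-03 20:56 KTN

Query: 2021-12-04 05:56 UTC
Rule 3/3 (KTN, -09:00): 2021-07-28 05:52 UTC ≤ query < +∞
5·60 + 56 - 540 = -184 min
-184 = -1·1440 + 1256; 1256 = 20·60 + 56 → 20:56, 2021-12-04 - 1 day = 2021-12-03
→ 2021-12-03 20:56 KTN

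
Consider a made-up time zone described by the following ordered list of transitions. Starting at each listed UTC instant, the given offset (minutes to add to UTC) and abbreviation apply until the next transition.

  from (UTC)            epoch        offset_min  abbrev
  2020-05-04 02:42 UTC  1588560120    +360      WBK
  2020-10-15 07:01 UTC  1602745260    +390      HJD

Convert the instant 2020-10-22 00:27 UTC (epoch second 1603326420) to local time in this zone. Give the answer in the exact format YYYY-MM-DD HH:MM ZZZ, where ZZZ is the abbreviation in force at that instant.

2020-10-22 06:57 HJD

Query: 2020-10-22 00:27 UTC
Rule 2/2 (HJD, +06:30): 2020-10-15 07:01 UTC ≤ query < +∞
0·60 + 27 + 390 = 417 min
417 = 0·1440 + 417; 417 = 6·60 + 57 → 06:57, same day
→ 2020-10-22 06:57 HJD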